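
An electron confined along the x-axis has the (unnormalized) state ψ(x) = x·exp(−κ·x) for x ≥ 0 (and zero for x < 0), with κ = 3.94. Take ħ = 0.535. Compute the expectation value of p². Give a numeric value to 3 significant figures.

p² ψ = −ħ² d²ψ/dx²; ⟨p²⟩ = −ħ² ∫ ψ*·ψ'' dx / ∫|ψ|² dx.
Differentiate x·exp(−κ·x) with the product rule; every integrand then reduces to terms xʲ·e^(−2κx) on [0, ∞), with ∫₀^∞ xʲ·e^(−2κx) dx = j!/(2κ)^(j+1).
State is unnormalized: ∫|ψ|² dx = 0.0040874, and ∫ψ*·(−ħ² ψ'') dx = 0.018161, so ⟨p²⟩ = 0.018161 / 0.0040874.
⟨p²⟩ = 4.4432.

4.44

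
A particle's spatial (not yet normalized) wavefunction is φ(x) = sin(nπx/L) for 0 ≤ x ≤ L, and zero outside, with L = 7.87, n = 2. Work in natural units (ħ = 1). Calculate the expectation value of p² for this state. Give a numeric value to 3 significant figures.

0.637

p² φ = −ħ² d²φ/dx²; ⟨p²⟩ = −ħ² ∫ φ*·φ'' dx / ∫|φ|² dx.
d/dx sin(nπx/L) = (nπ/L)·cos(nπx/L) and d²/dx² sin(nπx/L) = −(nπ/L)²·sin(nπx/L); on 0 ≤ x ≤ L, ∫sin²(nπx/L) dx = L/2 and ∫sin(nπx/L)·cos(nπx/L) dx = 0.
State is unnormalized: ∫|φ|² dx = 3.9350, and ∫φ*·(−ħ² φ'') dx = 2.5082, so ⟨p²⟩ = 2.5082 / 3.9350.
⟨p²⟩ = 0.63740.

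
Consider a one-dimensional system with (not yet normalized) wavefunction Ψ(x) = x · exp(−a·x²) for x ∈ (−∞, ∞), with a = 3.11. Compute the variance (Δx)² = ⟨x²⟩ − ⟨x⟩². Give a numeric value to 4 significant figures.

Compute ⟨x⟩ and ⟨x²⟩ separately, then (Δx)² = ⟨x²⟩ − ⟨x⟩².
Expand each integrand as polynomial × e^(−2ax²) and use ∫x^(2j)·e^(−2ax²) dx = (2j−1)!!/(4a)^j · √(π/(2a)), odd powers → 0; here √(π/(2a)) = 0.71069.
Normalization: ∫|Ψ|² dx = 0.057129.
⟨x⟩ = 0.0000 and ⟨x²⟩ = 0.24116.
(Δx)² = 0.24116 − (0.0000)² = 0.24116.

0.2412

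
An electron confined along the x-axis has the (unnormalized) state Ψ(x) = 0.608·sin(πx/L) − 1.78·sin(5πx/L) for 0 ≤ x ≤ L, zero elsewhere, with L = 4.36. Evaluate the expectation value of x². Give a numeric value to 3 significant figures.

6.12

⟨x²⟩ = ∫ x²·|Ψ|² dx / ∫|Ψ|² dx (integrals over the domain).
On 0 ≤ x ≤ L (j ≠ l): ∫sin²(jπx/L) dx = L/2, ∫sin(jπx/L)·sin(lπx/L) dx = 0; diagonal moments ∫x·sin²(jπx/L) dx = L²/4, ∫x²·sin²(jπx/L) dx = L³·(1/6 − 1/(4j²π²)); cross terms ∫x·sin(jπx/L)·sin(lπx/L) dx = 0 for j + l even and −4jlL²/(π²(j² − l²)²) for j + l odd, ∫x²·sin(jπx/L)·sin(lπx/L) dx = (−1)^(j+l)·4jlL³/(π²(j² − l²)²); higher powers the same way via product-to-sum and parts.
State is unnormalized: ∫|Ψ|² dx = 7.7130, and ∫Ψ*·x²·Ψ dx = 47.200, so ⟨x²⟩ = 47.200 / 7.7130.
⟨x²⟩ = 6.1196.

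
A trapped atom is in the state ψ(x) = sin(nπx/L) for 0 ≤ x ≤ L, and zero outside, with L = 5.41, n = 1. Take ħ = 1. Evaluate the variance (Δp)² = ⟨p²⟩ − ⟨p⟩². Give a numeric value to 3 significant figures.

Compute ⟨p⟩ and ⟨p²⟩ separately; (Δp)² = ⟨p²⟩ − ⟨p⟩².
d/dx sin(nπx/L) = (nπ/L)·cos(nπx/L) and d²/dx² sin(nπx/L) = −(nπ/L)²·sin(nπx/L); on 0 ≤ x ≤ L, ∫sin²(nπx/L) dx = L/2 and ∫sin(nπx/L)·cos(nπx/L) dx = 0.
Normalization: ∫|ψ|² dx = 2.7050.
⟨p⟩ = 0.0000 and ⟨p²⟩ = 0.33721.
(Δp)² = 0.33721 − (0.0000)² = 0.33721.

0.337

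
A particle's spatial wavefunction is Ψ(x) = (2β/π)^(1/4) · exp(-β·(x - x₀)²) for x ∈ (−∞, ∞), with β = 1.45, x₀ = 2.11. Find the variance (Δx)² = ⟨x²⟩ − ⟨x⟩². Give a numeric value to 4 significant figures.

Compute ⟨x⟩ and ⟨x²⟩ separately, then (Δx)² = ⟨x²⟩ − ⟨x⟩².
Gaussian moments (u = x − x₀): ∫u^(2j)·e^(−2βu²) du = (2j−1)!!/(4β)^j · √(π/(2β)), odd powers integrate to 0; here √(π/(2β)) = 1.0408.
⟨x⟩ = 2.1100 and ⟨x²⟩ = 4.6245.
(Δx)² = 4.6245 − (2.1100)² = 0.17241.

0.1724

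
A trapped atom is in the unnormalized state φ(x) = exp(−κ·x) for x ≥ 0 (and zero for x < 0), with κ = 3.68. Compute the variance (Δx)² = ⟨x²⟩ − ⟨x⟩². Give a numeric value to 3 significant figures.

Compute ⟨x⟩ and ⟨x²⟩ separately, then (Δx)² = ⟨x²⟩ − ⟨x⟩².
Every integrand reduces to terms xʲ·e^(−2κx) on [0, ∞); use ∫₀^∞ xʲ·e^(−2κx) dx = j!/(2κ)^(j+1).
Normalization: ∫|φ|² dx = 0.13587.
⟨x⟩ = 0.13587 and ⟨x²⟩ = 0.036921.
(Δx)² = 0.036921 − (0.13587)² = 0.018461.

0.0185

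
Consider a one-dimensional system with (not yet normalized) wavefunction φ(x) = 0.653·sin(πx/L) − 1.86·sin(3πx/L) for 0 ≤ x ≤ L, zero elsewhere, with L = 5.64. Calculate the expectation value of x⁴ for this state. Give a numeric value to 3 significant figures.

⟨x⁴⟩ = ∫ x⁴·|φ|² dx / ∫|φ|² dx (integrals over the domain).
On 0 ≤ x ≤ L (j ≠ l): ∫sin²(jπx/L) dx = L/2, ∫sin(jπx/L)·sin(lπx/L) dx = 0; diagonal moments ∫x·sin²(jπx/L) dx = L²/4, ∫x²·sin²(jπx/L) dx = L³·(1/6 − 1/(4j²π²)); cross terms ∫x·sin(jπx/L)·sin(lπx/L) dx = 0 for j + l even and −4jlL²/(π²(j² − l²)²) for j + l odd, ∫x²·sin(jπx/L)·sin(lπx/L) dx = (−1)^(j+l)·4jlL³/(π²(j² − l²)²); higher powers the same way via product-to-sum and parts.
State is unnormalized: ∫|φ|² dx = 10.959, and ∫φ*·x⁴·φ dx = 1577.2, so ⟨x⁴⟩ = 1577.2 / 10.959.
⟨x⁴⟩ = 143.93.

144.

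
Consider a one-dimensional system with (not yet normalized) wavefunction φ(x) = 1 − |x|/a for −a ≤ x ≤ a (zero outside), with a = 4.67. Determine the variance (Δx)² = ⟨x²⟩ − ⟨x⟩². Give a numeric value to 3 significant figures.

2.18

Compute ⟨x⟩ and ⟨x²⟩ separately, then (Δx)² = ⟨x²⟩ − ⟨x⟩².
φ is even, so ∫ over [−a, a] = 2∫₀ᵃ with φ = 1 − x/a there: ∫₀ᵃ (1 − x/a)² dx = a/3, ∫₀ᵃ x²(1 − x/a)² dx = a³/30, ∫₀ᵃ x⁴(1 − x/a)² dx = a⁵/105.
Normalization: ∫|φ|² dx = 3.1133.
⟨x⟩ = 0.0000 and ⟨x²⟩ = 2.1809.
(Δx)² = 2.1809 − (0.0000)² = 2.1809.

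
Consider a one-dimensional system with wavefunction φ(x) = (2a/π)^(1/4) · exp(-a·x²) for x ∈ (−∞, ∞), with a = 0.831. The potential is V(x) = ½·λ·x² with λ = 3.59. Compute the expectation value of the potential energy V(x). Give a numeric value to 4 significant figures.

⟨V⟩ = ∫ V(x)·|φ|² dx.
Gaussian moments: ∫x^(2j)·e^(−2ax²) dx = (2j−1)!!/(4a)^j · √(π/(2a)), odd powers integrate to 0; here √(π/(2a)) = 1.3749.
⟨V⟩ = 0.54001.

0.5400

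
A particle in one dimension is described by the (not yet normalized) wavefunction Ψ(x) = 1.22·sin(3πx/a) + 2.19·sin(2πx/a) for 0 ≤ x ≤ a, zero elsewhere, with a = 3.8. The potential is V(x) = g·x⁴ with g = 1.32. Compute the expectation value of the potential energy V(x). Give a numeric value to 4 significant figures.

⟨V⟩ = ∫ V(x)·|Ψ|² dx / ∫|Ψ|² dx.
On 0 ≤ x ≤ a (j ≠ l): ∫sin²(jπx/a) dx = a/2, ∫sin(jπx/a)·sin(lπx/a) dx = 0; diagonal moments ∫x·sin²(jπx/a) dx = a²/4, ∫x²·sin²(jπx/a) dx = a³·(1/6 − 1/(4j²π²)); cross terms ∫x·sin(jπx/a)·sin(lπx/a) dx = 0 for j + l even and −4jla²/(π²(j² − l²)²) for j + l odd, ∫x²·sin(jπx/a)·sin(lπx/a) dx = (−1)^(j+l)·4jla³/(π²(j² − l²)²); higher powers the same way via product-to-sum and parts.
State is unnormalized: ∫|Ψ|² dx = 11.941, and ∫Ψ*·V(x)·Ψ dx = 187.73, so ⟨V⟩ = 187.73 / 11.941.
⟨V⟩ = 15.722.

15.72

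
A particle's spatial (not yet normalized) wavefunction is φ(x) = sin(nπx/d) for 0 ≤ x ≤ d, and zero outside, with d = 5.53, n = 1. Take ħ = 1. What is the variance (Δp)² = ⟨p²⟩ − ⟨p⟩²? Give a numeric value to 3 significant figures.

0.323

Compute ⟨p⟩ and ⟨p²⟩ separately; (Δp)² = ⟨p²⟩ − ⟨p⟩².
d/dx sin(nπx/d) = (nπ/d)·cos(nπx/d) and d²/dx² sin(nπx/d) = −(nπ/d)²·sin(nπx/d); on 0 ≤ x ≤ d, ∫sin²(nπx/d) dx = d/2 and ∫sin(nπx/d)·cos(nπx/d) dx = 0.
Normalization: ∫|φ|² dx = 2.7650.
⟨p⟩ = 0.0000 and ⟨p²⟩ = 0.32274.
(Δp)² = 0.32274 − (0.0000)² = 0.32274.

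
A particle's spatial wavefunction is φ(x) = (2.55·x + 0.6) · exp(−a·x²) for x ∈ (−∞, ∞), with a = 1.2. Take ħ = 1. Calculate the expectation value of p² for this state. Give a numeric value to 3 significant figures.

3.10

p² φ = −ħ² d²φ/dx²; ⟨p²⟩ = −ħ² ∫ φ*·φ'' dx / ∫|φ|² dx.
Expand each integrand as polynomial × e^(−2ax²) and use ∫x^(2j)·e^(−2ax²) dx = (2j−1)!!/(4a)^j · √(π/(2a)), odd powers → 0; here √(π/(2a)) = 1.1441. Differentiate with the product rule, d/dx e^(−ax²) = −2ax·e^(−ax²).
State is unnormalized: ∫|φ|² dx = 1.9618, and ∫φ*·(−ħ² φ'') dx = 6.0740, so ⟨p²⟩ = 6.0740 / 1.9618.
⟨p²⟩ = 3.0961.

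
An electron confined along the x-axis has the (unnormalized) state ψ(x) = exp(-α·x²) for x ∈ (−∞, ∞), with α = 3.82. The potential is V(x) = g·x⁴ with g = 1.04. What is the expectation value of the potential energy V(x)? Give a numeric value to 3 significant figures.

⟨V⟩ = ∫ V(x)·|ψ|² dx / ∫|ψ|² dx.
Gaussian moments: ∫x^(2j)·e^(−2αx²) dx = (2j−1)!!/(4α)^j · √(π/(2α)), odd powers integrate to 0; here √(π/(2α)) = 0.64125.
State is unnormalized: ∫|ψ|² dx = 0.64125, and ∫ψ*·V(x)·ψ dx = 0.0085691, so ⟨V⟩ = 0.0085691 / 0.64125.
⟨V⟩ = 0.013363.

0.0134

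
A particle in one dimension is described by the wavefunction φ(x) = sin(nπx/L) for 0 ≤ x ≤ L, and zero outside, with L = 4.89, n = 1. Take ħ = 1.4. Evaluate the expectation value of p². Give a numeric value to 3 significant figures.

0.809

p² φ = −ħ² d²φ/dx²; ⟨p²⟩ = −ħ² ∫ φ*·φ'' dx / ∫|φ|² dx.
d/dx sin(nπx/L) = (nπ/L)·cos(nπx/L) and d²/dx² sin(nπx/L) = −(nπ/L)²·sin(nπx/L); on 0 ≤ x ≤ L, ∫sin²(nπx/L) dx = L/2 and ∫sin(nπx/L)·cos(nπx/L) dx = 0.
State is unnormalized: ∫|φ|² dx = 2.4450, and ∫φ*·(−ħ² φ'') dx = 1.9780, so ⟨p²⟩ = 1.9780 / 2.4450.
⟨p²⟩ = 0.80898.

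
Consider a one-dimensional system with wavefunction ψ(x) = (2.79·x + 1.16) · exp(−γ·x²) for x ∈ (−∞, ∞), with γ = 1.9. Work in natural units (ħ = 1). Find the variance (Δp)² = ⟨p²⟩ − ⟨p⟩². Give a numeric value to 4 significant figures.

Compute ⟨p⟩ and ⟨p²⟩ separately; (Δp)² = ⟨p²⟩ − ⟨p⟩².
Expand each integrand as polynomial × e^(−2γx²) and use ∫x^(2j)·e^(−2γx²) dx = (2j−1)!!/(4γ)^j · √(π/(2γ)), odd powers → 0; here √(π/(2γ)) = 0.90925. Differentiate with the product rule, d/dx e^(−γx²) = −2γx·e^(−γx²).
Normalization: ∫|ψ|² dx = 2.1548.
⟨p⟩ = 0.0000 and ⟨p²⟩ = 3.5423.
(Δp)² = 3.5423 − (0.0000)² = 3.5423.

3.542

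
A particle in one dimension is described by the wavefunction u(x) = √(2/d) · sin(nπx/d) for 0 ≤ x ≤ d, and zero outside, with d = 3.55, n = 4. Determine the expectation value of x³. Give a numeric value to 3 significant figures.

11.0

⟨x³⟩ = ∫ x³·|u|² dx (integrals over the domain).
With sin²θ = (1 − cos2θ)/2 on 0 ≤ x ≤ d: ∫sin²(nπx/d) dx = d/2, ∫x·sin²(nπx/d) dx = d²/4, ∫x²·sin²(nπx/d) dx = d³·(1/6 − 1/(4n²π²)); higher powers xᵏ the same way, integrating xᵏ·cos(2nπx/d) by parts.
⟨x³⟩ = 10.972.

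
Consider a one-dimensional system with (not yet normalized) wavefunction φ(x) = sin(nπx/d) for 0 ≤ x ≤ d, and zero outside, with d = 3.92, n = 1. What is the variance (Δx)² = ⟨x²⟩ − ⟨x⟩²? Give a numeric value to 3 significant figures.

0.502

Compute ⟨x⟩ and ⟨x²⟩ separately, then (Δx)² = ⟨x²⟩ − ⟨x⟩².
With sin²θ = (1 − cos2θ)/2 on 0 ≤ x ≤ d: ∫sin²(nπx/d) dx = d/2, ∫x·sin²(nπx/d) dx = d²/4, ∫x²·sin²(nπx/d) dx = d³·(1/6 − 1/(4n²π²)); higher powers xᵏ the same way, integrating xᵏ·cos(2nπx/d) by parts.
Normalization: ∫|φ|² dx = 1.9600.
⟨x⟩ = 1.9600 and ⟨x²⟩ = 4.3437.
(Δx)² = 4.3437 − (1.9600)² = 0.50206.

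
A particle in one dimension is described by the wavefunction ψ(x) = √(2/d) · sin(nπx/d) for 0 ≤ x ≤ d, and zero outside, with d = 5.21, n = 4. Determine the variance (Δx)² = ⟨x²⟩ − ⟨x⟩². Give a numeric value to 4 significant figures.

Compute ⟨x⟩ and ⟨x²⟩ separately, then (Δx)² = ⟨x²⟩ − ⟨x⟩².
With sin²θ = (1 − cos2θ)/2 on 0 ≤ x ≤ d: ∫sin²(nπx/d) dx = d/2, ∫x·sin²(nπx/d) dx = d²/4, ∫x²·sin²(nπx/d) dx = d³·(1/6 − 1/(4n²π²)); higher powers xᵏ the same way, integrating xᵏ·cos(2nπx/d) by parts.
⟨x⟩ = 2.6050 and ⟨x²⟩ = 8.9621.
(Δx)² = 8.9621 − (2.6050)² = 2.1761.

2.176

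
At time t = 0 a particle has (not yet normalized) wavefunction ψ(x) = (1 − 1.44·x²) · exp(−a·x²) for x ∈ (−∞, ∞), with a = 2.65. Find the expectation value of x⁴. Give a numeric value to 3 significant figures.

⟨x⁴⟩ = ∫ x⁴·|ψ|² dx / ∫|ψ|² dx (integrals over the domain).
Expand each integrand as polynomial × e^(−2ax²) and use ∫x^(2j)·e^(−2ax²) dx = (2j−1)!!/(4a)^j · √(π/(2a)), odd powers → 0; here √(π/(2a)) = 0.76990.
State is unnormalized: ∫|ψ|² dx = 0.60335, and ∫ψ*·x⁴·ψ dx = 0.0059086, so ⟨x⁴⟩ = 0.0059086 / 0.60335.
⟨x⁴⟩ = 0.0097930.

0.00979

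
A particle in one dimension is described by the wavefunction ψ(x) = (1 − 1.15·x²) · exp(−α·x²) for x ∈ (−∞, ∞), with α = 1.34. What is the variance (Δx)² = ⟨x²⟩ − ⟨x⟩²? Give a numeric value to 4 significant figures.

0.1061

Compute ⟨x⟩ and ⟨x²⟩ separately, then (Δx)² = ⟨x²⟩ − ⟨x⟩².
Expand each integrand as polynomial × e^(−2αx²) and use ∫x^(2j)·e^(−2αx²) dx = (2j−1)!!/(4α)^j · √(π/(2α)), odd powers → 0; here √(π/(2α)) = 1.0827.
Normalization: ∫|ψ|² dx = 0.76763.
⟨x⟩ = 0.0000 and ⟨x²⟩ = 0.10609.
(Δx)² = 0.10609 − (0.0000)² = 0.10609.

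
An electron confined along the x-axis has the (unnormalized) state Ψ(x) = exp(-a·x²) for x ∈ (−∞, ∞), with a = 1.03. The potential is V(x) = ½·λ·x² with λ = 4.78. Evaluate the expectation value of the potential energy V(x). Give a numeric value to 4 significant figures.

⟨V⟩ = ∫ V(x)·|Ψ|² dx / ∫|Ψ|² dx.
Gaussian moments: ∫x^(2j)·e^(−2ax²) dx = (2j−1)!!/(4a)^j · √(π/(2a)), odd powers integrate to 0; here √(π/(2a)) = 1.2349.
State is unnormalized: ∫|Ψ|² dx = 1.2349, and ∫Ψ*·V(x)·Ψ dx = 0.71638, so ⟨V⟩ = 0.71638 / 1.2349.
⟨V⟩ = 0.58010.

0.5801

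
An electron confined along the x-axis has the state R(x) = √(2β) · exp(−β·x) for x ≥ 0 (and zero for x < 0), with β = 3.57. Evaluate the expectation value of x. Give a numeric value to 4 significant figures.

⟨x⟩ = ∫ x·|R|² dx (integrals over the domain).
Every integrand reduces to terms xʲ·e^(−2βx) on [0, ∞); use ∫₀^∞ xʲ·e^(−2βx) dx = j!/(2β)^(j+1).
⟨x⟩ = 0.14006.

0.1401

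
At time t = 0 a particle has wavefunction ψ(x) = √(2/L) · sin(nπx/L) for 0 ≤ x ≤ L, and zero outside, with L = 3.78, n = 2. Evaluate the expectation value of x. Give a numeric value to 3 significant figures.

⟨x⟩ = ∫ x·|ψ|² dx (integrals over the domain).
With sin²θ = (1 − cos2θ)/2 on 0 ≤ x ≤ L: ∫sin²(nπx/L) dx = L/2, ∫x·sin²(nπx/L) dx = L²/4, ∫x²·sin²(nπx/L) dx = L³·(1/6 − 1/(4n²π²)); higher powers xᵏ the same way, integrating xᵏ·cos(2nπx/L) by parts.
⟨x⟩ = 1.8900.

1.89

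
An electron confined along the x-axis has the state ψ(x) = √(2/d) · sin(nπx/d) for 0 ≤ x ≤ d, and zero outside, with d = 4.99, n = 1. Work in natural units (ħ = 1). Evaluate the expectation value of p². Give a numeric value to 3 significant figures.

0.396

p² ψ = −ħ² d²ψ/dx²; ⟨p²⟩ = −ħ² ∫ ψ*·ψ'' dx.
d/dx sin(nπx/d) = (nπ/d)·cos(nπx/d) and d²/dx² sin(nπx/d) = −(nπ/d)²·sin(nπx/d); on 0 ≤ x ≤ d, ∫sin²(nπx/d) dx = d/2 and ∫sin(nπx/d)·cos(nπx/d) dx = 0.
⟨p²⟩ = 0.39637.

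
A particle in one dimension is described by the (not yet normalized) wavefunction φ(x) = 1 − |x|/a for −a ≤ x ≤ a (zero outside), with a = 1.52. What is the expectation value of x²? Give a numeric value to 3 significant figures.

0.231

⟨x²⟩ = ∫ x²·|φ|² dx / ∫|φ|² dx (integrals over the domain).
φ is even, so ∫ over [−a, a] = 2∫₀ᵃ with φ = 1 − x/a there: ∫₀ᵃ (1 − x/a)² dx = a/3, ∫₀ᵃ x²(1 − x/a)² dx = a³/30, ∫₀ᵃ x⁴(1 − x/a)² dx = a⁵/105.
State is unnormalized: ∫|φ|² dx = 1.0133, and ∫φ*·x²·φ dx = 0.23412, so ⟨x²⟩ = 0.23412 / 1.0133.
⟨x²⟩ = 0.23104.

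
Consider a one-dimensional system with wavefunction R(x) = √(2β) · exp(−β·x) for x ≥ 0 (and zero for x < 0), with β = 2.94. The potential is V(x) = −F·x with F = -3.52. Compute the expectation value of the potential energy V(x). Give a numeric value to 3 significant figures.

0.599

⟨V⟩ = ∫ V(x)·|R|² dx.
Every integrand reduces to terms xʲ·e^(−2βx) on [0, ∞); use ∫₀^∞ xʲ·e^(−2βx) dx = j!/(2β)^(j+1).
⟨V⟩ = 0.59864.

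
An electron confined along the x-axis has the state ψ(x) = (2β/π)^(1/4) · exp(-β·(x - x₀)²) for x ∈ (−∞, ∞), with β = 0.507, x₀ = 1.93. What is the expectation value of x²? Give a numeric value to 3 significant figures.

⟨x²⟩ = ∫ x²·|ψ|² dx (integrals over the domain).
Gaussian moments (u = x − x₀): ∫u^(2j)·e^(−2βu²) du = (2j−1)!!/(4β)^j · √(π/(2β)), odd powers integrate to 0; here √(π/(2β)) = 1.7602.
⟨x²⟩ = 4.2180.

4.22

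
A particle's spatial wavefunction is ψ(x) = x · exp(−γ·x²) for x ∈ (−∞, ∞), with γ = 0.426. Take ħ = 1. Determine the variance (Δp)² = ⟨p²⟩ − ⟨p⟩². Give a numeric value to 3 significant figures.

1.28

Compute ⟨p⟩ and ⟨p²⟩ separately; (Δp)² = ⟨p²⟩ − ⟨p⟩².
Expand each integrand as polynomial × e^(−2γx²) and use ∫x^(2j)·e^(−2γx²) dx = (2j−1)!!/(4γ)^j · √(π/(2γ)), odd powers → 0; here √(π/(2γ)) = 1.9202. Differentiate with the product rule, d/dx e^(−γx²) = −2γx·e^(−γx²).
Normalization: ∫|ψ|² dx = 1.1269.
⟨p⟩ = 0.0000 and ⟨p²⟩ = 1.2780.
(Δp)² = 1.2780 − (0.0000)² = 1.2780.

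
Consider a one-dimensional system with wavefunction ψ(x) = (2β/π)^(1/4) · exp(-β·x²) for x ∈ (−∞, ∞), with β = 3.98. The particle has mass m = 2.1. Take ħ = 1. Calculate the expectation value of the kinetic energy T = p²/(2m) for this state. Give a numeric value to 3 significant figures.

T = −(ħ²/2m) d²/dx², so ⟨T⟩ = −(ħ²/2m) ∫ ψ*·ψ'' dx; with m = 2.1.
Gaussian moments: ∫x^(2j)·e^(−2βx²) dx = (2j−1)!!/(4β)^j · √(π/(2β)), odd powers integrate to 0; here √(π/(2β)) = 0.62823. Derivatives: d/dx e^(−βx²) = −2βx·e^(−βx²), d²/dx² e^(−βx²) = (4β²x² − 2β)·e^(−βx²).
⟨T⟩ = 0.94762.

0.948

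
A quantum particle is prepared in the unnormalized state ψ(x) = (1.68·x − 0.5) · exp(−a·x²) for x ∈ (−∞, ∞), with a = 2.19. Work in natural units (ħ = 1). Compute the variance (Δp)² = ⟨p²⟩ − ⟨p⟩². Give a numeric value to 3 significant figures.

Compute ⟨p⟩ and ⟨p²⟩ separately; (Δp)² = ⟨p²⟩ − ⟨p⟩².
Expand each integrand as polynomial × e^(−2ax²) and use ∫x^(2j)·e^(−2ax²) dx = (2j−1)!!/(4a)^j · √(π/(2a)), odd powers → 0; here √(π/(2a)) = 0.84691. Differentiate with the product rule, d/dx e^(−ax²) = −2ax·e^(−ax²).
Normalization: ∫|ψ|² dx = 0.48460.
⟨p⟩ = 0.0000 and ⟨p²⟩ = 4.6563.
(Δp)² = 4.6563 − (0.0000)² = 4.6563.

4.66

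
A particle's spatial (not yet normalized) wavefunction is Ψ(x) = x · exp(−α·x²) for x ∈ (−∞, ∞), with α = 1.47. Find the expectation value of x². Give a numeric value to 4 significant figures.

⟨x²⟩ = ∫ x²·|Ψ|² dx / ∫|Ψ|² dx (integrals over the domain).
Expand each integrand as polynomial × e^(−2αx²) and use ∫x^(2j)·e^(−2αx²) dx = (2j−1)!!/(4α)^j · √(π/(2α)), odd powers → 0; here √(π/(2α)) = 1.0337.
State is unnormalized: ∫|Ψ|² dx = 0.17580, and ∫Ψ*·x²·Ψ dx = 0.089695, so ⟨x²⟩ = 0.089695 / 0.17580.
⟨x²⟩ = 0.51020.

0.5102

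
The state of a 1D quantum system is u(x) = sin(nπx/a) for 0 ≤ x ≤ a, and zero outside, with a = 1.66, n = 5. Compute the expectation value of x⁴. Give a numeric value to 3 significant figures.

⟨x⁴⟩ = ∫ x⁴·|u|² dx / ∫|u|² dx (integrals over the domain).
With sin²θ = (1 − cos2θ)/2 on 0 ≤ x ≤ a: ∫sin²(nπx/a) dx = a/2, ∫x·sin²(nπx/a) dx = a²/4, ∫x²·sin²(nπx/a) dx = a³·(1/6 − 1/(4n²π²)); higher powers xᵏ the same way, integrating xᵏ·cos(2nπx/a) by parts.
State is unnormalized: ∫|u|² dx = 0.83000, and ∫u*·x⁴·u dx = 1.2351, so ⟨x⁴⟩ = 1.2351 / 0.83000.
⟨x⁴⟩ = 1.4881.

1.49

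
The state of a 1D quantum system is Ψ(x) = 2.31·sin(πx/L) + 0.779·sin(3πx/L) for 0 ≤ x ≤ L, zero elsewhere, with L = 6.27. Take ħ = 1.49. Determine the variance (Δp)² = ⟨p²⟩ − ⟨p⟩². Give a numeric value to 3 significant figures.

Compute ⟨p⟩ and ⟨p²⟩ separately; (Δp)² = ⟨p²⟩ − ⟨p⟩².
d²/dx² sin(jπx/L) = −(jπ/L)²·sin(jπx/L); on 0 ≤ x ≤ L, ∫sin²(jπx/L) dx = L/2 and ∫sin(jπx/L)·sin(lπx/L) dx = 0 for j ≠ l, so only diagonal terms survive in ∫|Ψ|² and ∫Ψ·Ψ″; ∫Ψ·Ψ′ dx = [Ψ²/2] between the walls = 0.
Normalization: ∫|Ψ|² dx = 18.631.
⟨p⟩ = 0.0000 and ⟨p²⟩ = 1.0127.
(Δp)² = 1.0127 − (0.0000)² = 1.0127.

1.01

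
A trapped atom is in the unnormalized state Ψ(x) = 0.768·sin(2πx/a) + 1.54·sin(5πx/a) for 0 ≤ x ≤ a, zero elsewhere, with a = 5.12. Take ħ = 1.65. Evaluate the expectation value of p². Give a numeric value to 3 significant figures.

21.3

p² Ψ = −ħ² d²Ψ/dx²; ⟨p²⟩ = −ħ² ∫ Ψ*·Ψ'' dx / ∫|Ψ|² dx.
d²/dx² sin(jπx/a) = −(jπ/a)²·sin(jπx/a); on 0 ≤ x ≤ a, ∫sin²(jπx/a) dx = a/2 and ∫sin(jπx/a)·sin(lπx/a) dx = 0 for j ≠ l, so only diagonal terms survive in ∫|Ψ|² and ∫Ψ·Ψ″; ∫Ψ·Ψ′ dx = [Ψ²/2] between the walls = 0.
State is unnormalized: ∫|Ψ|² dx = 7.5812, and ∫Ψ*·(−ħ² Ψ'') dx = 161.77, so ⟨p²⟩ = 161.77 / 7.5812.
⟨p²⟩ = 21.338.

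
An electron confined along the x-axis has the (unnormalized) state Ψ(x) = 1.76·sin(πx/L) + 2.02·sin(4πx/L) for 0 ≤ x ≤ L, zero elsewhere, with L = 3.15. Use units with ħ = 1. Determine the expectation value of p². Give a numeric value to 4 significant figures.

9.476

p² Ψ = −ħ² d²Ψ/dx²; ⟨p²⟩ = −ħ² ∫ Ψ*·Ψ'' dx / ∫|Ψ|² dx.
d²/dx² sin(jπx/L) = −(jπ/L)²·sin(jπx/L); on 0 ≤ x ≤ L, ∫sin²(jπx/L) dx = L/2 and ∫sin(jπx/L)·sin(lπx/L) dx = 0 for j ≠ l, so only diagonal terms survive in ∫|Ψ|² and ∫Ψ·Ψ″; ∫Ψ·Ψ′ dx = [Ψ²/2] between the walls = 0.
State is unnormalized: ∫|Ψ|² dx = 11.305, and ∫Ψ*·(−ħ² Ψ'') dx = 107.13, so ⟨p²⟩ = 107.13 / 11.305.
⟨p²⟩ = 9.4761.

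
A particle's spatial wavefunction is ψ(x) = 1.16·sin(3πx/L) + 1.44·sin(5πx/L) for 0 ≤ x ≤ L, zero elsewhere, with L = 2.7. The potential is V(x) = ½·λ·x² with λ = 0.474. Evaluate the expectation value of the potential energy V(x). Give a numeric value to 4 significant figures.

0.6501

⟨V⟩ = ∫ V(x)·|ψ|² dx / ∫|ψ|² dx.
On 0 ≤ x ≤ L (j ≠ l): ∫sin²(jπx/L) dx = L/2, ∫sin(jπx/L)·sin(lπx/L) dx = 0; diagonal moments ∫x·sin²(jπx/L) dx = L²/4, ∫x²·sin²(jπx/L) dx = L³·(1/6 − 1/(4j²π²)); cross terms ∫x·sin(jπx/L)·sin(lπx/L) dx = 0 for j + l even and −4jlL²/(π²(j² − l²)²) for j + l odd, ∫x²·sin(jπx/L)·sin(lπx/L) dx = (−1)^(j+l)·4jlL³/(π²(j² − l²)²); higher powers the same way via product-to-sum and parts.
State is unnormalized: ∫|ψ|² dx = 4.6159, and ∫ψ*·V(x)·ψ dx = 3.0010, so ⟨V⟩ = 3.0010 / 4.6159.
⟨V⟩ = 0.65014.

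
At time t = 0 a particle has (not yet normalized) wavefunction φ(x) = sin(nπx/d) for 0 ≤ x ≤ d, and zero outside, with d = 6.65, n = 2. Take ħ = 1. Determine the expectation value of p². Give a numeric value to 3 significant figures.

p² φ = −ħ² d²φ/dx²; ⟨p²⟩ = −ħ² ∫ φ*·φ'' dx / ∫|φ|² dx.
d/dx sin(nπx/d) = (nπ/d)·cos(nπx/d) and d²/dx² sin(nπx/d) = −(nπ/d)²·sin(nπx/d); on 0 ≤ x ≤ d, ∫sin²(nπx/d) dx = d/2 and ∫sin(nπx/d)·cos(nπx/d) dx = 0.
State is unnormalized: ∫|φ|² dx = 3.3250, and ∫φ*·(−ħ² φ'') dx = 2.9683, so ⟨p²⟩ = 2.9683 / 3.3250.
⟨p²⟩ = 0.89272.

0.893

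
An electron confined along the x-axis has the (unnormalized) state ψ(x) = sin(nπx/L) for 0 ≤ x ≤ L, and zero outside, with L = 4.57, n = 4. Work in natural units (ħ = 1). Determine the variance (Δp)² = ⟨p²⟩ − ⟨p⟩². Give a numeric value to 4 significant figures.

7.561

Compute ⟨p⟩ and ⟨p²⟩ separately; (Δp)² = ⟨p²⟩ − ⟨p⟩².
d/dx sin(nπx/L) = (nπ/L)·cos(nπx/L) and d²/dx² sin(nπx/L) = −(nπ/L)²·sin(nπx/L); on 0 ≤ x ≤ L, ∫sin²(nπx/L) dx = L/2 and ∫sin(nπx/L)·cos(nπx/L) dx = 0.
Normalization: ∫|ψ|² dx = 2.2850.
⟨p⟩ = 0.0000 and ⟨p²⟩ = 7.5611.
(Δp)² = 7.5611 − (0.0000)² = 7.5611.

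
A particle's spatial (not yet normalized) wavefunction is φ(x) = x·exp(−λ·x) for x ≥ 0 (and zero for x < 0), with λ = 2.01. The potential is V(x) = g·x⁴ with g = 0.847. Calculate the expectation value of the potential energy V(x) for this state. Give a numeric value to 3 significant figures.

⟨V⟩ = ∫ V(x)·|φ|² dx / ∫|φ|² dx.
Every integrand reduces to terms xʲ·e^(−2λx) on [0, ∞); use ∫₀^∞ xʲ·e^(−2λx) dx = j!/(2λ)^(j+1).
State is unnormalized: ∫|φ|² dx = 0.030786, and ∫φ*·V(x)·φ dx = 0.035945, so ⟨V⟩ = 0.035945 / 0.030786.
⟨V⟩ = 1.1676.

1.17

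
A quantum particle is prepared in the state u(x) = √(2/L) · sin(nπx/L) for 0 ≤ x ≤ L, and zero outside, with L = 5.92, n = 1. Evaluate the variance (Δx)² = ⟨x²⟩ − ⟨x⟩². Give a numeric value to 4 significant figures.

Compute ⟨x⟩ and ⟨x²⟩ separately, then (Δx)² = ⟨x²⟩ − ⟨x⟩².
With sin²θ = (1 − cos2θ)/2 on 0 ≤ x ≤ L: ∫sin²(nπx/L) dx = L/2, ∫x·sin²(nπx/L) dx = L²/4, ∫x²·sin²(nπx/L) dx = L³·(1/6 − 1/(4n²π²)); higher powers xᵏ the same way, integrating xᵏ·cos(2nπx/L) by parts.
⟨x⟩ = 2.9600 and ⟨x²⟩ = 9.9067.
(Δx)² = 9.9067 − (2.9600)² = 1.1451.

1.145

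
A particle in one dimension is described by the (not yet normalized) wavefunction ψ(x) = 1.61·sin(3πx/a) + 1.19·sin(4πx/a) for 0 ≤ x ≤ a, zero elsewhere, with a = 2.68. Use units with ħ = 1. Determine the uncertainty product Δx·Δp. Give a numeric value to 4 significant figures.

Δx = √(⟨x²⟩−⟨x⟩²), Δp = √(⟨p²⟩−⟨p⟩²).
On 0 ≤ x ≤ a (j ≠ l): ∫sin²(jπx/a) dx = a/2, ∫sin(jπx/a)·sin(lπx/a) dx = 0; diagonal moments ∫x·sin²(jπx/a) dx = a²/4, ∫x²·sin²(jπx/a) dx = a³·(1/6 − 1/(4j²π²)); cross terms ∫x·sin(jπx/a)·sin(lπx/a) dx = 0 for j + l even and −4jla²/(π²(j² − l²)²) for j + l odd, ∫x²·sin(jπx/a)·sin(lπx/a) dx = (−1)^(j+l)·4jla³/(π²(j² − l²)²); higher powers the same way via product-to-sum and parts. d²/dx² sin(jπx/a) = −(jπ/a)²·sin(jπx/a); on 0 ≤ x ≤ a, ∫sin²(jπx/a) dx = a/2 and ∫sin(jπx/a)·sin(lπx/a) dx = 0 for j ≠ l, so only diagonal terms survive in ∫|ψ|² and ∫ψ·ψ″; ∫ψ·ψ′ dx = [ψ²/2] between the walls = 0.
Normalization: ∫|ψ|² dx = 5.3710.
⟨x⟩ = 0.83141, ⟨x²⟩ = 0.99694 ⇒ Δx = 0.55290.
⟨p⟩ = 0.0000, ⟨p²⟩ = 15.766 ⇒ Δp = 3.9706.
Δx·Δp = 2.1953.

2.195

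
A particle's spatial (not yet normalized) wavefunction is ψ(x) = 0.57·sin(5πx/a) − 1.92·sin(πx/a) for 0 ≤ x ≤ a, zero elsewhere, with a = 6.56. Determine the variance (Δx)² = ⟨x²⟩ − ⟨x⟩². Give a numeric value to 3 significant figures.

1.41

Compute ⟨x⟩ and ⟨x²⟩ separately, then (Δx)² = ⟨x²⟩ − ⟨x⟩².
On 0 ≤ x ≤ a (j ≠ l): ∫sin²(jπx/a) dx = a/2, ∫sin(jπx/a)·sin(lπx/a) dx = 0; diagonal moments ∫x·sin²(jπx/a) dx = a²/4, ∫x²·sin²(jπx/a) dx = a³·(1/6 − 1/(4j²π²)); cross terms ∫x·sin(jπx/a)·sin(lπx/a) dx = 0 for j + l even and −4jla²/(π²(j² − l²)²) for j + l odd, ∫x²·sin(jπx/a)·sin(lπx/a) dx = (−1)^(j+l)·4jla³/(π²(j² − l²)²); higher powers the same way via product-to-sum and parts.
Normalization: ∫|ψ|² dx = 13.157.
⟨x⟩ = 3.2800 and ⟨x²⟩ = 12.169.
(Δx)² = 12.169 − (3.2800)² = 1.4103.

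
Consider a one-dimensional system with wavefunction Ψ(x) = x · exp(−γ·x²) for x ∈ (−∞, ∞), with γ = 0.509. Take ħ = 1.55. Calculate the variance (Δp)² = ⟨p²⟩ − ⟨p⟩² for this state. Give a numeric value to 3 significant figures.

Compute ⟨p⟩ and ⟨p²⟩ separately; (Δp)² = ⟨p²⟩ − ⟨p⟩².
Expand each integrand as polynomial × e^(−2γx²) and use ∫x^(2j)·e^(−2γx²) dx = (2j−1)!!/(4γ)^j · √(π/(2γ)), odd powers → 0; here √(π/(2γ)) = 1.7567. Differentiate with the product rule, d/dx e^(−γx²) = −2γx·e^(−γx²).
Normalization: ∫|Ψ|² dx = 0.86283.
⟨p⟩ = 0.0000 and ⟨p²⟩ = 3.6686.
(Δp)² = 3.6686 − (0.0000)² = 3.6686.

3.67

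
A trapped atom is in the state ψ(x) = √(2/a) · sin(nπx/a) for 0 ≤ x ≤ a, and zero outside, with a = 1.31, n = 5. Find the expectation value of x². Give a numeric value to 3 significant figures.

0.569

⟨x²⟩ = ∫ x²·|ψ|² dx (integrals over the domain).
With sin²θ = (1 − cos2θ)/2 on 0 ≤ x ≤ a: ∫sin²(nπx/a) dx = a/2, ∫x·sin²(nπx/a) dx = a²/4, ∫x²·sin²(nπx/a) dx = a³·(1/6 − 1/(4n²π²)); higher powers xᵏ the same way, integrating xᵏ·cos(2nπx/a) by parts.
⟨x²⟩ = 0.56856.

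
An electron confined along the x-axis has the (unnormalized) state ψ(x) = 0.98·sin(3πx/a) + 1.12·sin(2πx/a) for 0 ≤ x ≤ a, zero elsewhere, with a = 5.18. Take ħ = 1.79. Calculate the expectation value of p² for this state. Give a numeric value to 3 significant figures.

7.27

p² ψ = −ħ² d²ψ/dx²; ⟨p²⟩ = −ħ² ∫ ψ*·ψ'' dx / ∫|ψ|² dx.
d²/dx² sin(jπx/a) = −(jπ/a)²·sin(jπx/a); on 0 ≤ x ≤ a, ∫sin²(jπx/a) dx = a/2 and ∫sin(jπx/a)·sin(lπx/a) dx = 0 for j ≠ l, so only diagonal terms survive in ∫|ψ|² and ∫ψ·ψ″; ∫ψ·ψ′ dx = [ψ²/2] between the walls = 0.
State is unnormalized: ∫|ψ|² dx = 5.7363, and ∫ψ*·(−ħ² ψ'') dx = 41.700, so ⟨p²⟩ = 41.700 / 5.7363.
⟨p²⟩ = 7.2694.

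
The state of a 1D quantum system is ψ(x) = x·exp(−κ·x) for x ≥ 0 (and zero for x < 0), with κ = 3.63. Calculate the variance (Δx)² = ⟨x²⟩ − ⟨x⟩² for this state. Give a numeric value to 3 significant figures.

Compute ⟨x⟩ and ⟨x²⟩ separately, then (Δx)² = ⟨x²⟩ − ⟨x⟩².
Every integrand reduces to terms xʲ·e^(−2κx) on [0, ∞); use ∫₀^∞ xʲ·e^(−2κx) dx = j!/(2κ)^(j+1).
Normalization: ∫|ψ|² dx = 0.0052266.
⟨x⟩ = 0.41322 and ⟨x²⟩ = 0.22767.
(Δx)² = 0.22767 − (0.41322)² = 0.056918.

0.0569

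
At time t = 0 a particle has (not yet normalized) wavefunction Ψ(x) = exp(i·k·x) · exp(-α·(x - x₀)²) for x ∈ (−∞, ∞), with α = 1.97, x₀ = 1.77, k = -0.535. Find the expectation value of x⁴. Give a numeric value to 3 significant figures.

12.2

⟨x⁴⟩ = ∫ x⁴·|Ψ|² dx / ∫|Ψ|² dx (integrals over the domain).
Gaussian moments (u = x − x₀): ∫u^(2j)·e^(−2αu²) du = (2j−1)!!/(4α)^j · √(π/(2α)), odd powers integrate to 0; here √(π/(2α)) = 0.89295.
State is unnormalized: ∫|Ψ|² dx = 0.89295, and ∫Ψ*·x⁴·Ψ dx = 10.938, so ⟨x⁴⟩ = 10.938 / 0.89295.
⟨x⁴⟩ = 12.249.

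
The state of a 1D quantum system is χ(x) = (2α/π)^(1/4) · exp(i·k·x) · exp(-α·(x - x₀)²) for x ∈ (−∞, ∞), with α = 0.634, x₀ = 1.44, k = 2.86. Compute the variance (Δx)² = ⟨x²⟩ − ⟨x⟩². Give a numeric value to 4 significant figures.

Compute ⟨x⟩ and ⟨x²⟩ separately, then (Δx)² = ⟨x²⟩ − ⟨x⟩².
Gaussian moments (u = x − x₀): ∫u^(2j)·e^(−2αu²) du = (2j−1)!!/(4α)^j · √(π/(2α)), odd powers integrate to 0; here √(π/(2α)) = 1.5740.
⟨x⟩ = 1.4400 and ⟨x²⟩ = 2.4679.
(Δx)² = 2.4679 − (1.4400)² = 0.39432.

0.3943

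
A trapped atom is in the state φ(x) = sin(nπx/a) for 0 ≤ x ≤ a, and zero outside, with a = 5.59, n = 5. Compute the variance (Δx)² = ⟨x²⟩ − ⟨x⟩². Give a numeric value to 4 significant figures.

Compute ⟨x⟩ and ⟨x²⟩ separately, then (Δx)² = ⟨x²⟩ − ⟨x⟩².
With sin²θ = (1 − cos2θ)/2 on 0 ≤ x ≤ a: ∫sin²(nπx/a) dx = a/2, ∫x·sin²(nπx/a) dx = a²/4, ∫x²·sin²(nπx/a) dx = a³·(1/6 − 1/(4n²π²)); higher powers xᵏ the same way, integrating xᵏ·cos(2nπx/a) by parts.
Normalization: ∫|φ|² dx = 2.7950.
⟨x⟩ = 2.7950 and ⟨x²⟩ = 10.353.
(Δx)² = 10.353 − (2.7950)² = 2.5407.

2.541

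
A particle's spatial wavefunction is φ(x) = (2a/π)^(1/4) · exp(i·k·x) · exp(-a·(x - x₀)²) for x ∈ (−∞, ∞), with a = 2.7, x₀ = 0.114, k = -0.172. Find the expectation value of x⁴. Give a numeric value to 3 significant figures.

0.0331

⟨x⁴⟩ = ∫ x⁴·|φ|² dx (integrals over the domain).
Gaussian moments (u = x − x₀): ∫u^(2j)·e^(−2au²) du = (2j−1)!!/(4a)^j · √(π/(2a)), odd powers integrate to 0; here √(π/(2a)) = 0.76274.
⟨x⁴⟩ = 0.033109.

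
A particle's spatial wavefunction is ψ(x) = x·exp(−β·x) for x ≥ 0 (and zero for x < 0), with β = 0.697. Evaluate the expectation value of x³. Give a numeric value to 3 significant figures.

⟨x³⟩ = ∫ x³·|ψ|² dx / ∫|ψ|² dx (integrals over the domain).
Every integrand reduces to terms xʲ·e^(−2βx) on [0, ∞); use ∫₀^∞ xʲ·e^(−2βx) dx = j!/(2β)^(j+1).
State is unnormalized: ∫|ψ|² dx = 0.73831, and ∫ψ*·x³·ψ dx = 16.353, so ⟨x³⟩ = 16.353 / 0.73831.
⟨x³⟩ = 22.149.

22.1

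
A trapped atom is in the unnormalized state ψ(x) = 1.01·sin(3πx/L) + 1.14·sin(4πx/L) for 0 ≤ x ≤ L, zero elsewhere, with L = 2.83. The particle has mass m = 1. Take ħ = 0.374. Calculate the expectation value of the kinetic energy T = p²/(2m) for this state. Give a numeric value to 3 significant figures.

1.11

T = −(ħ²/2m) d²/dx², so ⟨T⟩ = −(ħ²/2m) ∫ ψ*·ψ'' dx / ∫|ψ|² dx; with m = 1.
d²/dx² sin(jπx/L) = −(jπ/L)²·sin(jπx/L); on 0 ≤ x ≤ L, ∫sin²(jπx/L) dx = L/2 and ∫sin(jπx/L)·sin(lπx/L) dx = 0 for j ≠ l, so only diagonal terms survive in ∫|ψ|² and ∫ψ·ψ″; ∫ψ·ψ′ dx = [ψ²/2] between the walls = 0.
State is unnormalized: ∫|ψ|² dx = 3.2824, and ∫ψ*·(−ħ²/2m · ψ'') dx = 3.6555, so ⟨T⟩ = 3.6555 / 3.2824.
⟨T⟩ = 1.1137.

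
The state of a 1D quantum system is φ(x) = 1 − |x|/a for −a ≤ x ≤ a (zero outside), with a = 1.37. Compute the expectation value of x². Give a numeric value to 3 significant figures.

⟨x²⟩ = ∫ x²·|φ|² dx / ∫|φ|² dx (integrals over the domain).
φ is even, so ∫ over [−a, a] = 2∫₀ᵃ with φ = 1 − x/a there: ∫₀ᵃ (1 − x/a)² dx = a/3, ∫₀ᵃ x²(1 − x/a)² dx = a³/30, ∫₀ᵃ x⁴(1 − x/a)² dx = a⁵/105.
State is unnormalized: ∫|φ|² dx = 0.91333, and ∫φ*·x²·φ dx = 0.17142, so ⟨x²⟩ = 0.17142 / 0.91333.
⟨x²⟩ = 0.18769.

0.188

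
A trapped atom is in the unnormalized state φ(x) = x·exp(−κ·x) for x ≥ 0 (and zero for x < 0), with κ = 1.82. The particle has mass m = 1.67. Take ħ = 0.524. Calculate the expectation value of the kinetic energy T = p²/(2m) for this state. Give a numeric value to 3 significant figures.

0.272

T = −(ħ²/2m) d²/dx², so ⟨T⟩ = −(ħ²/2m) ∫ φ*·φ'' dx / ∫|φ|² dx; with m = 1.67.
Differentiate x·exp(−κ·x) with the product rule; every integrand then reduces to terms xʲ·e^(−2κx) on [0, ∞), with ∫₀^∞ xʲ·e^(−2κx) dx = j!/(2κ)^(j+1).
State is unnormalized: ∫|φ|² dx = 0.041469, and ∫φ*·(−ħ²/2m · φ'') dx = 0.011292, so ⟨T⟩ = 0.011292 / 0.041469.
⟨T⟩ = 0.27231.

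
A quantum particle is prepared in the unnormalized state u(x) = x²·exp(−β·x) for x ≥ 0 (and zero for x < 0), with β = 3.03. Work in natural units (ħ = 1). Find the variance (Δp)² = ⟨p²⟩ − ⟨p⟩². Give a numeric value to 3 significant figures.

Compute ⟨p⟩ and ⟨p²⟩ separately; (Δp)² = ⟨p²⟩ − ⟨p⟩².
Differentiate x²·exp(−β·x) with the product rule; every integrand then reduces to terms xʲ·e^(−2βx) on [0, ∞), with ∫₀^∞ xʲ·e^(−2βx) dx = j!/(2β)^(j+1).
Normalization: ∫|u|² dx = 0.0029366.
⟨p⟩ = 0.0000 and ⟨p²⟩ = 3.0603.
(Δp)² = 3.0603 − (0.0000)² = 3.0603.

3.06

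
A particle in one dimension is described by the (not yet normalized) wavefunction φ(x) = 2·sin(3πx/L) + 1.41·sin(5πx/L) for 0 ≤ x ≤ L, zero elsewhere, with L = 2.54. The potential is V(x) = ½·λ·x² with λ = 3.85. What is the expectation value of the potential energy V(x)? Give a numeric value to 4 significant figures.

⟨V⟩ = ∫ V(x)·|φ|² dx / ∫|φ|² dx.
On 0 ≤ x ≤ L (j ≠ l): ∫sin²(jπx/L) dx = L/2, ∫sin(jπx/L)·sin(lπx/L) dx = 0; diagonal moments ∫x·sin²(jπx/L) dx = L²/4, ∫x²·sin²(jπx/L) dx = L³·(1/6 − 1/(4j²π²)); cross terms ∫x·sin(jπx/L)·sin(lπx/L) dx = 0 for j + l even and −4jlL²/(π²(j² − l²)²) for j + l odd, ∫x²·sin(jπx/L)·sin(lπx/L) dx = (−1)^(j+l)·4jlL³/(π²(j² − l²)²); higher powers the same way via product-to-sum and parts.
State is unnormalized: ∫|φ|² dx = 7.6049, and ∫φ*·V(x)·φ dx = 35.289, so ⟨V⟩ = 35.289 / 7.6049.
⟨V⟩ = 4.6403.

4.640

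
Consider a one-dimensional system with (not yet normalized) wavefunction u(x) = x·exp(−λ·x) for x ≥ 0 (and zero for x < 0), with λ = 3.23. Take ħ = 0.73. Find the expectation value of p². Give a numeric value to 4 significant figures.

p² u = −ħ² d²u/dx²; ⟨p²⟩ = −ħ² ∫ u*·u'' dx / ∫|u|² dx.
Differentiate x·exp(−λ·x) with the product rule; every integrand then reduces to terms xʲ·e^(−2λx) on [0, ∞), with ∫₀^∞ xʲ·e^(−2λx) dx = j!/(2λ)^(j+1).
State is unnormalized: ∫|u|² dx = 0.0074188, and ∫u*·(−ħ² u'') dx = 0.041246, so ⟨p²⟩ = 0.041246 / 0.0074188.
⟨p²⟩ = 5.5597.

5.560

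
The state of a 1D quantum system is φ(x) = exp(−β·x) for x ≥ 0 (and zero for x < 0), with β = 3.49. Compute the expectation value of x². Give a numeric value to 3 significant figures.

0.0411

⟨x²⟩ = ∫ x²·|φ|² dx / ∫|φ|² dx (integrals over the domain).
Every integrand reduces to terms xʲ·e^(−2βx) on [0, ∞); use ∫₀^∞ xʲ·e^(−2βx) dx = j!/(2β)^(j+1).
State is unnormalized: ∫|φ|² dx = 0.14327, and ∫φ*·x²·φ dx = 0.0058812, so ⟨x²⟩ = 0.0058812 / 0.14327.
⟨x²⟩ = 0.041051.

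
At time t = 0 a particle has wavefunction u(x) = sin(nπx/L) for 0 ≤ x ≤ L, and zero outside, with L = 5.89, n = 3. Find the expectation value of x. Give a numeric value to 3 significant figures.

2.95

⟨x⟩ = ∫ x·|u|² dx / ∫|u|² dx (integrals over the domain).
With sin²θ = (1 − cos2θ)/2 on 0 ≤ x ≤ L: ∫sin²(nπx/L) dx = L/2, ∫x·sin²(nπx/L) dx = L²/4, ∫x²·sin²(nπx/L) dx = L³·(1/6 − 1/(4n²π²)); higher powers xᵏ the same way, integrating xᵏ·cos(2nπx/L) by parts.
State is unnormalized: ∫|u|² dx = 2.9450, and ∫u*·x·u dx = 8.6730, so ⟨x⟩ = 8.6730 / 2.9450.
⟨x⟩ = 2.9450.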